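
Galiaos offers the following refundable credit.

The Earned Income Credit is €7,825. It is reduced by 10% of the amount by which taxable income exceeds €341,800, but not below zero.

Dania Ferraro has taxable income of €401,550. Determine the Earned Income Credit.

€1,850

Earned Income Credit: 10% of the €59,750 excess over €341,800 is €5,975; credit = €7,825 − €5,975 = €1,850.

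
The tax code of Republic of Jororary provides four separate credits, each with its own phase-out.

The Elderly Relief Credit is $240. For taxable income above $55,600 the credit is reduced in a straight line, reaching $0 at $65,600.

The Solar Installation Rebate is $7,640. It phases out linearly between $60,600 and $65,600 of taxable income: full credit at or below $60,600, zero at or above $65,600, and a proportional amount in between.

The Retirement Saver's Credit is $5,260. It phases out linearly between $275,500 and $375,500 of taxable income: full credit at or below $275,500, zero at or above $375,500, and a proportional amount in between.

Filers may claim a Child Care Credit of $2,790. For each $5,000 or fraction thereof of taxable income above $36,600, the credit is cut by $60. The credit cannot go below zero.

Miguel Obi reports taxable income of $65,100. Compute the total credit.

$8,466

Elderly Relief Credit: $65,100 is $9,500 into a $10,000 phase-out range, leaving 500/10,000 of the credit: $240 × 500/10,000 = $12.
Solar Installation Rebate: $65,100 is $4,500 into a $5,000 phase-out range, leaving 500/5,000 of the credit: $7,640 × 500/5,000 = $764.
Retirement Saver's Credit: $65,100 is at or below the $275,500 threshold, so the full $5,260 applies.
Child Care Credit: income exceeds $36,600 by $28,500, which is 6 full-or-partial $5,000 increments; reduction = 6 × $60 = $360, leaving $2,430.
Total: $12 + $764 + $5,260 + $2,430 = $8,466.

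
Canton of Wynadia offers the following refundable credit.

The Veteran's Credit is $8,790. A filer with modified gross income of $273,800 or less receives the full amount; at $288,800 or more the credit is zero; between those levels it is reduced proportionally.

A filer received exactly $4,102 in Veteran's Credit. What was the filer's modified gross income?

$4,102 is 4,102/8,790 of the full $8,790, so 4,688/8,790 of the $15,000 range has been used: income = $273,800 + $15,000 × 4,688/8,790 = $281,800.

$281,800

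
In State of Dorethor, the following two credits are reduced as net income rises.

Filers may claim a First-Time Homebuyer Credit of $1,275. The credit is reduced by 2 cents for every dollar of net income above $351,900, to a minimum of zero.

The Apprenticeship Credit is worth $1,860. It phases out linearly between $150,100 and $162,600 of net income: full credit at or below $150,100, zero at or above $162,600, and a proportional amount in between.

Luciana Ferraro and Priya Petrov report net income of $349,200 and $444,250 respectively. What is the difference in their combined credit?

Luciana ($349,200): First-Time Homebuyer Credit: $349,200 is at or below the $351,900 threshold, so the full $1,275 applies. Apprenticeship Credit: $349,200 is at or above $162,600, so the credit is $0. total $1,275 + $0 = $1,275
Priya ($444,250): First-Time Homebuyer Credit: 2% of the $92,350 excess over $351,900 is $1,847 ≥ base, so the credit is $0. Apprenticeship Credit: $444,250 is at or above $162,600, so the credit is $0. total $0 + $0 = $0
Difference: |$1,275 − $0| = $1,275.

$1,275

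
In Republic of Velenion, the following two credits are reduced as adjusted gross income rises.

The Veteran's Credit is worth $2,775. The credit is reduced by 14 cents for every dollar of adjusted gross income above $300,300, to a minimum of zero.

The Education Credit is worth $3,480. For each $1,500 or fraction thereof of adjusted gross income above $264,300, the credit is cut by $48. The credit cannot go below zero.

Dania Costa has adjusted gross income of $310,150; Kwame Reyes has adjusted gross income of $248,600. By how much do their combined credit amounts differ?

$2,867

Dania ($310,150): Veteran's Credit: 14% of the $9,850 excess over $300,300 is $1,379; credit = $2,775 − $1,379 = $1,396. Education Credit: income exceeds $264,300 by $45,850, which is 31 full-or-partial $1,500 increments; reduction = 31 × $48 = $1,488, leaving $1,992. total $1,396 + $1,992 = $3,388
Kwame ($248,600): Veteran's Credit: $248,600 is at or below the $300,300 threshold, so the full $2,775 applies. Education Credit: $248,600 is at or below the $264,300 threshold, so the full $3,480 applies. total $2,775 + $3,480 = $6,255
Difference: |$3,388 − $6,255| = $2,867.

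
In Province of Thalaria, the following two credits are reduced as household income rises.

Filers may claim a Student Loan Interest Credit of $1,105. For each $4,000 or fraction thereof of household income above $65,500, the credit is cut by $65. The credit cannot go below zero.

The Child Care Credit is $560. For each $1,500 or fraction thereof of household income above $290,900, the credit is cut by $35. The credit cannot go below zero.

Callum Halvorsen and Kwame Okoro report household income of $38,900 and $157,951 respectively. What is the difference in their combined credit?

Callum ($38,900): Student Loan Interest Credit: $38,900 is at or below the $65,500 threshold, so the full $1,105 applies. Child Care Credit: $38,900 is at or below the $290,900 threshold, so the full $560 applies. total $1,105 + $560 = $1,665
Kwame ($157,951): Student Loan Interest Credit: income exceeds $65,500 by $92,451 → 24 increments × $65 = $1,560 ≥ base, so the credit is $0. Child Care Credit: $157,951 is at or below the $290,900 threshold, so the full $560 applies. total $0 + $560 = $560
Difference: |$1,665 − $560| = $1,105.

$1,105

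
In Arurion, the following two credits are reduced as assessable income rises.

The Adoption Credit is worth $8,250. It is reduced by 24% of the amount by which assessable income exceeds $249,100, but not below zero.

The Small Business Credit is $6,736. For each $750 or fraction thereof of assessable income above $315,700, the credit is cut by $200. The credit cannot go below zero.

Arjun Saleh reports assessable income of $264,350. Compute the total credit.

Adoption Credit: 24% of the $15,250 excess over $249,100 is $3,660; credit = $8,250 − $3,660 = $4,590.
Small Business Credit: $264,350 is at or below the $315,700 threshold, so the full $6,736 applies.
Total: $4,590 + $6,736 = $11,326.

$11,326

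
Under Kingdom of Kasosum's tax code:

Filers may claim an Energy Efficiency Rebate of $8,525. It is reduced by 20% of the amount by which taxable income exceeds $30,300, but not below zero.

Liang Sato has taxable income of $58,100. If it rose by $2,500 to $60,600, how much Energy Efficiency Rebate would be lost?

$500

At $58,100 — 20% of the $27,800 excess over $30,300 is $5,560; credit = $8,525 − $5,560 = $2,965.
At $60,600 — 20% of the $30,300 excess over $30,300 is $6,060; credit = $8,525 − $6,060 = $2,465.
Lost: $2,965 − $2,465 = $500.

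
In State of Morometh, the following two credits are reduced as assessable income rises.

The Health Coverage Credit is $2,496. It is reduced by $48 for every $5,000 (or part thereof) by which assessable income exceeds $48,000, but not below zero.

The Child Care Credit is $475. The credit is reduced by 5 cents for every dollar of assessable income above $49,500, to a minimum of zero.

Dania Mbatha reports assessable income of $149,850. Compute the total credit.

$1,488

Health Coverage Credit: income exceeds $48,000 by $101,850, which is 21 full-or-partial $5,000 increments; reduction = 21 × $48 = $1,008, leaving $1,488.
Child Care Credit: 5% of the $100,350 excess over $49,500 is $5,017.50 ≥ base, so the credit is $0.
Total: $1,488 + $0 = $1,488.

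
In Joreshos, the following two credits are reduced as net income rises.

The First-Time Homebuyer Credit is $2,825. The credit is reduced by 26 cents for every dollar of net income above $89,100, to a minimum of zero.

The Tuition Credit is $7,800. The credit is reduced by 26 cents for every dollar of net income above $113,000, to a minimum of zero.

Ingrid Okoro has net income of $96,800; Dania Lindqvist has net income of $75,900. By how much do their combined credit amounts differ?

$2,002

Ingrid ($96,800): First-Time Homebuyer Credit: 26% of the $7,700 excess over $89,100 is $2,002; credit = $2,825 − $2,002 = $823. Tuition Credit: $96,800 is at or below the $113,000 threshold, so the full $7,800 applies. total $823 + $7,800 = $8,623
Dania ($75,900): First-Time Homebuyer Credit: $75,900 is at or below the $89,100 threshold, so the full $2,825 applies. Tuition Credit: $75,900 is at or below the $113,000 threshold, so the full $7,800 applies. total $2,825 + $7,800 = $10,625
Difference: |$8,623 − $10,625| = $2,002.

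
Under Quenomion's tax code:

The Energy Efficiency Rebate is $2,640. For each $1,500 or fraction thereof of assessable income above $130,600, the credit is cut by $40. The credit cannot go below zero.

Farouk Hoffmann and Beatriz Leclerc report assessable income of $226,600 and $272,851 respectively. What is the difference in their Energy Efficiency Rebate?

$80

Farouk ($226,600): Energy Efficiency Rebate: income exceeds $130,600 by $96,000, which is 64 full-or-partial $1,500 increments; reduction = 64 × $40 = $2,560, leaving $80.
Beatriz ($272,851): Energy Efficiency Rebate: income exceeds $130,600 by $142,251 → 95 increments × $40 = $3,800 ≥ base, so the credit is $0.
Difference: |$80 − $0| = $80.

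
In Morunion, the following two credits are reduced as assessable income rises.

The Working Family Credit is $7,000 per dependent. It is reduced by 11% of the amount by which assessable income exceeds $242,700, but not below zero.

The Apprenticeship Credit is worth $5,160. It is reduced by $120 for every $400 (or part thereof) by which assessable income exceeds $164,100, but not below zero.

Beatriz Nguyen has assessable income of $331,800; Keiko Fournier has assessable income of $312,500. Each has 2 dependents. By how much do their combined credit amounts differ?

$2,123

Beatriz ($331,800): Working Family Credit: base = 2 × $7,000 = $14,000. 11% of the $89,100 excess over $242,700 is $9,801; credit = $14,000 − $9,801 = $4,199. Apprenticeship Credit: income exceeds $164,100 by $167,700 → 420 increments × $120 = $50,400 ≥ base, so the credit is $0. total $4,199 + $0 = $4,199
Keiko ($312,500): Working Family Credit: base = 2 × $7,000 = $14,000. 11% of the $69,800 excess over $242,700 is $7,678; credit = $14,000 − $7,678 = $6,322. Apprenticeship Credit: income exceeds $164,100 by $148,400 → 371 increments × $120 = $44,520 ≥ base, so the credit is $0. total $6,322 + $0 = $6,322
Difference: |$4,199 − $6,322| = $2,123.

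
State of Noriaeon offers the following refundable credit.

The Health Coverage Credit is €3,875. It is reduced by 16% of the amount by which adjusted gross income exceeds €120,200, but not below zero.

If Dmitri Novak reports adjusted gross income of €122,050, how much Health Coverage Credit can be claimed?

Health Coverage Credit: 16% of the €1,850 excess over €120,200 is €296; credit = €3,875 − €296 = €3,579.

€3,579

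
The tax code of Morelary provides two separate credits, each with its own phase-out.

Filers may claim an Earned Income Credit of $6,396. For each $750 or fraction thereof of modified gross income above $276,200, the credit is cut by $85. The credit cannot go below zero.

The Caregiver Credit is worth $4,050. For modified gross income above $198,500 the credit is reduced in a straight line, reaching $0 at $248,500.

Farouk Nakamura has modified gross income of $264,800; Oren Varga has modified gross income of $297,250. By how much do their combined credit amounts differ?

$2,465

Farouk ($264,800): Earned Income Credit: $264,800 is at or below the $276,200 threshold, so the full $6,396 applies. Caregiver Credit: $264,800 is at or above $248,500, so the credit is $0. total $6,396 + $0 = $6,396
Oren ($297,250): Earned Income Credit: income exceeds $276,200 by $21,050, which is 29 full-or-partial $750 increments; reduction = 29 × $85 = $2,465, leaving $3,931. Caregiver Credit: $297,250 is at or above $248,500, so the credit is $0. total $3,931 + $0 = $3,931
Difference: |$6,396 − $3,931| = $2,465.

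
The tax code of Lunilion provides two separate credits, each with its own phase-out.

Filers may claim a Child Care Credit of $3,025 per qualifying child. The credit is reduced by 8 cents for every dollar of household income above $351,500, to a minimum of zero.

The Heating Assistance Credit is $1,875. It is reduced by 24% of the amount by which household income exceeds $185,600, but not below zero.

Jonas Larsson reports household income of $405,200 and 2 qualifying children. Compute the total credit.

$1,754

Child Care Credit: base = 2 × $3,025 = $6,050. 8% of the $53,700 excess over $351,500 is $4,296; credit = $6,050 − $4,296 = $1,754.
Heating Assistance Credit: 24% of the $219,600 excess over $185,600 is $52,704 ≥ base, so the credit is $0.
Total: $1,754 + $0 = $1,754.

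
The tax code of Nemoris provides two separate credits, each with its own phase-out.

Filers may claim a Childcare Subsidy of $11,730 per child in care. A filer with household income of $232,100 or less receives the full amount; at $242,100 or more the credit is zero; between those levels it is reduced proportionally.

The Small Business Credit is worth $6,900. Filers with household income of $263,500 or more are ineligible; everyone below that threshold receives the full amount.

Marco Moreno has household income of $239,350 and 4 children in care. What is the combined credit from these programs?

$19,803

Childcare Subsidy: base = 4 × $11,730 = $46,920. $239,350 is $7,250 into a $10,000 phase-out range, leaving 2,750/10,000 of the credit: $46,920 × 2,750/10,000 = $12,903.
Small Business Credit: $239,350 is below the $263,500 cutoff, so the full $6,900 applies.
Total: $12,903 + $6,900 = $19,803.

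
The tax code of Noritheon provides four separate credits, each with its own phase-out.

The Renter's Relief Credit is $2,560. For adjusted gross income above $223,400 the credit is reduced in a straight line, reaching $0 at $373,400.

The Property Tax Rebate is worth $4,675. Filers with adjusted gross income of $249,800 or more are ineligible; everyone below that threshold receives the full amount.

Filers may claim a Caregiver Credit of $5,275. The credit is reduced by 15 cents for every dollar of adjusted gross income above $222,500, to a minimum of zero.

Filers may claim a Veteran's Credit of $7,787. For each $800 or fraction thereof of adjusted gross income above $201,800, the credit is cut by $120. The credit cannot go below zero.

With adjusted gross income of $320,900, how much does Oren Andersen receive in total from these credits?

Renter's Relief Credit: $320,900 is $97,500 into a $150,000 phase-out range, leaving 52,500/150,000 of the credit: $2,560 × 52,500/150,000 = $896.
Property Tax Rebate: $320,900 meets or exceeds the $249,800 cutoff, so the credit is $0.
Caregiver Credit: 15% of the $98,400 excess over $222,500 is $14,760 ≥ base, so the credit is $0.
Veteran's Credit: income exceeds $201,800 by $119,100 → 149 increments × $120 = $17,880 ≥ base, so the credit is $0.
Total: $896 + $0 + $0 + $0 = $896.

$896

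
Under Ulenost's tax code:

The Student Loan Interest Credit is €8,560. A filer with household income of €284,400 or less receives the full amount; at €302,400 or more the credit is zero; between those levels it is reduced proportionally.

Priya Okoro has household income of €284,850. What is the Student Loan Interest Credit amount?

Student Loan Interest Credit: €284,850 is €450 into a €18,000 phase-out range, leaving 17,550/18,000 of the credit: €8,560 × 17,550/18,000 = €8,346.

€8,346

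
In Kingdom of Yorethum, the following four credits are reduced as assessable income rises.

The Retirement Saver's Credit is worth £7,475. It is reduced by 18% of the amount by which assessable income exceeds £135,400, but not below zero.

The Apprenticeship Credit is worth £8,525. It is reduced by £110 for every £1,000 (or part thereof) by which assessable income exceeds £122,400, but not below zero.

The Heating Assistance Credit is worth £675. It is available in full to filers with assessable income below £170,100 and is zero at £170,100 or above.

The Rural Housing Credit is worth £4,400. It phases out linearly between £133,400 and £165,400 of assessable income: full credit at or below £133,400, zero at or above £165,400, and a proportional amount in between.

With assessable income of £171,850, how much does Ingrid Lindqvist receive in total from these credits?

£3,939

Retirement Saver's Credit: 18% of the £36,450 excess over £135,400 is £6,561; credit = £7,475 − £6,561 = £914.
Apprenticeship Credit: income exceeds £122,400 by £49,450, which is 50 full-or-partial £1,000 increments; reduction = 50 × £110 = £5,500, leaving £3,025.
Heating Assistance Credit: £171,850 meets or exceeds the £170,100 cutoff, so the credit is £0.
Rural Housing Credit: £171,850 is at or above £165,400, so the credit is £0.
Total: £914 + £3,025 + £0 + £0 = £3,939.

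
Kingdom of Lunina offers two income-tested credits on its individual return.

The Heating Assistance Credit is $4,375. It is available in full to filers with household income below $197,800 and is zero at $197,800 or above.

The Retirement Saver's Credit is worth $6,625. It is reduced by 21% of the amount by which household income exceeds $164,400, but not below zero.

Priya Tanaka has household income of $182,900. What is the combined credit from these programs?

$7,115

Heating Assistance Credit: $182,900 is below the $197,800 cutoff, so the full $4,375 applies.
Retirement Saver's Credit: 21% of the $18,500 excess over $164,400 is $3,885; credit = $6,625 − $3,885 = $2,740.
Total: $4,375 + $2,740 = $7,115.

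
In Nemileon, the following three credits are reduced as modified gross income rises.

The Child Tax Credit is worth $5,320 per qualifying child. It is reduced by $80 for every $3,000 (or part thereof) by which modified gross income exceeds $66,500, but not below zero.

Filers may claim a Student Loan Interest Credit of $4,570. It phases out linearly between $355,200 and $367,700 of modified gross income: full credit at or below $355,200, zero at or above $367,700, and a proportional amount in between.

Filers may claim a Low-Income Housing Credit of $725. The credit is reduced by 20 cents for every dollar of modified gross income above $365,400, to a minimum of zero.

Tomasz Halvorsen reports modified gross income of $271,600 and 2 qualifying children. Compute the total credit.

Child Tax Credit: base = 2 × $5,320 = $10,640. income exceeds $66,500 by $205,100, which is 69 full-or-partial $3,000 increments; reduction = 69 × $80 = $5,520, leaving $5,120.
Student Loan Interest Credit: $271,600 is at or below the $355,200 threshold, so the full $4,570 applies.
Low-Income Housing Credit: $271,600 is at or below the $365,400 threshold, so the full $725 applies.
Total: $5,120 + $4,570 + $725 = $10,415.

$10,415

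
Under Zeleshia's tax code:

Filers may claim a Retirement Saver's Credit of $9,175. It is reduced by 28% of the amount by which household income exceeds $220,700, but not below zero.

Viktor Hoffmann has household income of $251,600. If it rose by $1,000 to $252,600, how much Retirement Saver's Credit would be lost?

At $251,600 — 28% of the $30,900 excess over $220,700 is $8,652; credit = $9,175 − $8,652 = $523.
At $252,600 — 28% of the $31,900 excess over $220,700 is $8,932; credit = $9,175 − $8,932 = $243.
Lost: $523 − $243 = $280.

$280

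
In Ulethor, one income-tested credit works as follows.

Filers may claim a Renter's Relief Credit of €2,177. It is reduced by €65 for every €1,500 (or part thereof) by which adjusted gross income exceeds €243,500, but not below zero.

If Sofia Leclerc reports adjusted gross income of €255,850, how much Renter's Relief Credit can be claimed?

Renter's Relief Credit: income exceeds €243,500 by €12,350, which is 9 full-or-partial €1,500 increments; reduction = 9 × €65 = €585, leaving €1,592.

€1,592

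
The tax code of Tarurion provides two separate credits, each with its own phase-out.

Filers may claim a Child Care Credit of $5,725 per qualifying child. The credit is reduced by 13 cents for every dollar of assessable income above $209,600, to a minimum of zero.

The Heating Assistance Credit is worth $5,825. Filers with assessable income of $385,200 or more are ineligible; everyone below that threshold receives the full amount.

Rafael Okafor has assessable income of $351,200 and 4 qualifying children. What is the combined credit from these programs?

$10,317

Child Care Credit: base = 4 × $5,725 = $22,900. 13% of the $141,600 excess over $209,600 is $18,408; credit = $22,900 − $18,408 = $4,492.
Heating Assistance Credit: $351,200 is below the $385,200 cutoff, so the full $5,825 applies.
Total: $4,492 + $5,825 = $10,317.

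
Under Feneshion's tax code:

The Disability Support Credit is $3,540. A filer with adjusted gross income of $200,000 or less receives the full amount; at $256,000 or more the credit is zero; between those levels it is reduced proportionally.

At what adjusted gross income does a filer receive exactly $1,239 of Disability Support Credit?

$236,400

$1,239 is 1,239/3,540 of the full $3,540, so 2,301/3,540 of the $56,000 range has been used: income = $200,000 + $56,000 × 2,301/3,540 = $236,400.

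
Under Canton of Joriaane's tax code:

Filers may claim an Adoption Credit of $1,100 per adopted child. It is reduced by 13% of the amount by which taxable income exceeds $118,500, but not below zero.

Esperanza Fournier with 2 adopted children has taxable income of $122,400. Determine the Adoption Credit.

Adoption Credit: base = 2 × $1,100 = $2,200. 13% of the $3,900 excess over $118,500 is $507; credit = $2,200 − $507 = $1,693.

$1,693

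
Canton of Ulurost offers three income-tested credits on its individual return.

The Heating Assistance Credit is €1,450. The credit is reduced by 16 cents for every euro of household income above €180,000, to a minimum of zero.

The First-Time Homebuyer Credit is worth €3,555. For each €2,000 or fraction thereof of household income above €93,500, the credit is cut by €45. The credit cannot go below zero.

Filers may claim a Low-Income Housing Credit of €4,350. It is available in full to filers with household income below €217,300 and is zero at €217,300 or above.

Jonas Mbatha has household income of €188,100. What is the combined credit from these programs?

€5,899

Heating Assistance Credit: 16% of the €8,100 excess over €180,000 is €1,296; credit = €1,450 − €1,296 = €154.
First-Time Homebuyer Credit: income exceeds €93,500 by €94,600, which is 48 full-or-partial €2,000 increments; reduction = 48 × €45 = €2,160, leaving €1,395.
Low-Income Housing Credit: €188,100 is below the €217,300 cutoff, so the full €4,350 applies.
Total: €154 + €1,395 + €4,350 = €5,899.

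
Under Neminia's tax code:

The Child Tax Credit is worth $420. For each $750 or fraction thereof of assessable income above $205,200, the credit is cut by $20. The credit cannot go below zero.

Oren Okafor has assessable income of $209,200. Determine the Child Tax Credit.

$300

Child Tax Credit: income exceeds $205,200 by $4,000, which is 6 full-or-partial $750 increments; reduction = 6 × $20 = $120, leaving $300.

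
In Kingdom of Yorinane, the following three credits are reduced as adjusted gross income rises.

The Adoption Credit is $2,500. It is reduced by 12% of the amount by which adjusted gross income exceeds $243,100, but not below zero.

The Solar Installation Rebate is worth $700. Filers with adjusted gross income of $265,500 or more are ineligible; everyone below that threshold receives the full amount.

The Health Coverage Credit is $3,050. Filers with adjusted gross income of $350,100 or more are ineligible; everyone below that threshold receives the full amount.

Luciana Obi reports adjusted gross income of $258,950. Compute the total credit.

$4,348

Adoption Credit: 12% of the $15,850 excess over $243,100 is $1,902; credit = $2,500 − $1,902 = $598.
Solar Installation Rebate: $258,950 is below the $265,500 cutoff, so the full $700 applies.
Health Coverage Credit: $258,950 is below the $350,100 cutoff, so the full $3,050 applies.
Total: $598 + $700 + $3,050 = $4,348.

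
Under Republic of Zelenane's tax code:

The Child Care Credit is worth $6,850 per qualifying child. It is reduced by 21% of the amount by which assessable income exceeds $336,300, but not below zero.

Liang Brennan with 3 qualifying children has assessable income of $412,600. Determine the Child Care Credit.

Child Care Credit: base = 3 × $6,850 = $20,550. 21% of the $76,300 excess over $336,300 is $16,023; credit = $20,550 − $16,023 = $4,527.

$4,527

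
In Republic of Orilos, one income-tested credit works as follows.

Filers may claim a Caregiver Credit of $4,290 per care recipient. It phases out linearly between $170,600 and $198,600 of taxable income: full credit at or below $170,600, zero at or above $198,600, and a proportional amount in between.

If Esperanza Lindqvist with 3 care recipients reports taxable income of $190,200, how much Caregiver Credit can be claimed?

$3,861

Caregiver Credit: base = 3 × $4,290 = $12,870. $190,200 is $19,600 into a $28,000 phase-out range, leaving 8,400/28,000 of the credit: $12,870 × 8,400/28,000 = $3,861.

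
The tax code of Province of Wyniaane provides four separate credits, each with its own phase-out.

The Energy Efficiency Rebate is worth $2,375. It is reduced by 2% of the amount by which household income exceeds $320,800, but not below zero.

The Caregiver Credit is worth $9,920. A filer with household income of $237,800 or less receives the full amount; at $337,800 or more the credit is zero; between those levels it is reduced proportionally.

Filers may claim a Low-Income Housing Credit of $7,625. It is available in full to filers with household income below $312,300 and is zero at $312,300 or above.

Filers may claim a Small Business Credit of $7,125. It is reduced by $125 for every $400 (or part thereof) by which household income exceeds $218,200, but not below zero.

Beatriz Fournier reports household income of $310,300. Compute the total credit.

$12,728

Energy Efficiency Rebate: $310,300 is at or below the $320,800 threshold, so the full $2,375 applies.
Caregiver Credit: $310,300 is $72,500 into a $100,000 phase-out range, leaving 27,500/100,000 of the credit: $9,920 × 27,500/100,000 = $2,728.
Low-Income Housing Credit: $310,300 is below the $312,300 cutoff, so the full $7,625 applies.
Small Business Credit: income exceeds $218,200 by $92,100 → 231 increments × $125 = $28,875 ≥ base, so the credit is $0.
Total: $2,375 + $2,728 + $7,625 + $0 = $12,728.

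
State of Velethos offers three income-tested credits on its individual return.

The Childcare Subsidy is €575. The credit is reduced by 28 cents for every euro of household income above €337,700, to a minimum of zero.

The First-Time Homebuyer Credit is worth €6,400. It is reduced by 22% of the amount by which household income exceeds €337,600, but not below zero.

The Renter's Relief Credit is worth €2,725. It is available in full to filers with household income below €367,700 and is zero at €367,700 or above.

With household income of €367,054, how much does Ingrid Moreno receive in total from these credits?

Childcare Subsidy: 28% of the €29,354 excess over €337,700 is €8,219.12 ≥ base, so the credit is €0.
First-Time Homebuyer Credit: 22% of the €29,454 excess over €337,600 is €6,479.88 ≥ base, so the credit is €0.
Renter's Relief Credit: €367,054 is below the €367,700 cutoff, so the full €2,725 applies.
Total: €0 + €0 + €2,725 = €2,725.

€2,725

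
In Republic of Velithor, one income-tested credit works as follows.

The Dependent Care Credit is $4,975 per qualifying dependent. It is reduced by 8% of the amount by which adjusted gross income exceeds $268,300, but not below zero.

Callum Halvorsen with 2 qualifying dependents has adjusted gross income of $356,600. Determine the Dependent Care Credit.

Dependent Care Credit: base = 2 × $4,975 = $9,950. 8% of the $88,300 excess over $268,300 is $7,064; credit = $9,950 − $7,064 = $2,886.

$2,886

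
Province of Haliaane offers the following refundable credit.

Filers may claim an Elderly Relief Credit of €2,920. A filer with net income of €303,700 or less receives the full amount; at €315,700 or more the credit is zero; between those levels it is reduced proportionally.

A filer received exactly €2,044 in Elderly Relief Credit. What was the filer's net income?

€307,300

€2,044 is 2,044/2,920 of the full €2,920, so 876/2,920 of the €12,000 range has been used: income = €303,700 + €12,000 × 876/2,920 = €307,300.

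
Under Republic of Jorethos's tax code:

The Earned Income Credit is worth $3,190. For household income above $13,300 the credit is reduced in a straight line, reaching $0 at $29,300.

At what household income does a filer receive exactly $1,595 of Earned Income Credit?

$1,595 is 1,595/3,190 of the full $3,190, so 1,595/3,190 of the $16,000 range has been used: income = $13,300 + $16,000 × 1,595/3,190 = $21,300.

$21,300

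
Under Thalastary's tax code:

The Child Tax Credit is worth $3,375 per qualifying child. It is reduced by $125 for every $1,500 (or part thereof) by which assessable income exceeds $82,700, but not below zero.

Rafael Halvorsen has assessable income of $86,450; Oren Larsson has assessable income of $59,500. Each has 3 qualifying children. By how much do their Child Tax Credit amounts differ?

Rafael ($86,450): Child Tax Credit: base = 3 × $3,375 = $10,125. income exceeds $82,700 by $3,750, which is 3 full-or-partial $1,500 increments; reduction = 3 × $125 = $375, leaving $9,750.
Oren ($59,500): Child Tax Credit: base = 3 × $3,375 = $10,125. $59,500 is at or below the $82,700 threshold, so the full $10,125 applies.
Difference: |$9,750 − $10,125| = $375.

$375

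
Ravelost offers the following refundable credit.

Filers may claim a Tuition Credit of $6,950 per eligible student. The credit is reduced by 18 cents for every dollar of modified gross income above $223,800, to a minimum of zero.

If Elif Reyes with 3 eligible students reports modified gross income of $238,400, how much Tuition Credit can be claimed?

$18,222

Tuition Credit: base = 3 × $6,950 = $20,850. 18% of the $14,600 excess over $223,800 is $2,628; credit = $20,850 − $2,628 = $18,222.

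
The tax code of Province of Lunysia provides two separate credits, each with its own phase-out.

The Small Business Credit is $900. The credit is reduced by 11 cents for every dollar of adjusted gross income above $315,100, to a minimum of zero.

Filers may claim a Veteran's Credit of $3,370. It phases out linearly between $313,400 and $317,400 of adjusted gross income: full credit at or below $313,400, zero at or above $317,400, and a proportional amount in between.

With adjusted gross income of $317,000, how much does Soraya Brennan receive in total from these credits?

Small Business Credit: 11% of the $1,900 excess over $315,100 is $209; credit = $900 − $209 = $691.
Veteran's Credit: $317,000 is $3,600 into a $4,000 phase-out range, leaving 400/4,000 of the credit: $3,370 × 400/4,000 = $337.
Total: $691 + $337 = $1,028.

$1,028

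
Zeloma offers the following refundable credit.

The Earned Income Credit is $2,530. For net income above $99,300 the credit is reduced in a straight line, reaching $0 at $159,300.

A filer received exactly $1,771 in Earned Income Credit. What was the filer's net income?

$117,300

$1,771 is 1,771/2,530 of the full $2,530, so 759/2,530 of the $60,000 range has been used: income = $99,300 + $60,000 × 759/2,530 = $117,300.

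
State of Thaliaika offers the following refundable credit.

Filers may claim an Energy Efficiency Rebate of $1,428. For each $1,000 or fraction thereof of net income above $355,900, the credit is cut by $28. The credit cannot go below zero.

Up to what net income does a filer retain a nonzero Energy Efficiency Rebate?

After 50 increments the reduction is 50 × $28 = $1,400, leaving $28; one more increment wipes it out. Increment 50 ends at excess 50 × $1,000 = $50,000, so the highest qualifying income is $355,900 + $50,000 = $405,900.

$405,900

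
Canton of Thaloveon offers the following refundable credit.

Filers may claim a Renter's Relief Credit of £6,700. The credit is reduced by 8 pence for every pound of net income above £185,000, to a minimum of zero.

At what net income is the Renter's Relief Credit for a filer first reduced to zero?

The credit falls by 8% of each pound above £185,000, so it reaches zero when the excess is £6,700 / 8% = £83,750: income = £185,000 + £83,750 = £268,750.

£268,750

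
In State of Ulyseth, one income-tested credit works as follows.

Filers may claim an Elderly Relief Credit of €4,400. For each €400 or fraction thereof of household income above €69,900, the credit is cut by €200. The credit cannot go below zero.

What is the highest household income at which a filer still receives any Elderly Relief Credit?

After 21 increments the reduction is 21 × €200 = €4,200, leaving €200; one more increment wipes it out. Increment 21 ends at excess 21 × €400 = €8,400, so the highest qualifying income is €69,900 + €8,400 = €78,300.

€78,300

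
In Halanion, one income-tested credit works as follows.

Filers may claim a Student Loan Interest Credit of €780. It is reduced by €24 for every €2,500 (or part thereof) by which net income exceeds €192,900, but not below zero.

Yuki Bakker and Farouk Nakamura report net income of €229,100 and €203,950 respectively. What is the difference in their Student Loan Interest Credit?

Yuki (€229,100): Student Loan Interest Credit: income exceeds €192,900 by €36,200, which is 15 full-or-partial €2,500 increments; reduction = 15 × €24 = €360, leaving €420.
Farouk (€203,950): Student Loan Interest Credit: income exceeds €192,900 by €11,050, which is 5 full-or-partial €2,500 increments; reduction = 5 × €24 = €120, leaving €660.
Difference: |€420 − €660| = €240.

€240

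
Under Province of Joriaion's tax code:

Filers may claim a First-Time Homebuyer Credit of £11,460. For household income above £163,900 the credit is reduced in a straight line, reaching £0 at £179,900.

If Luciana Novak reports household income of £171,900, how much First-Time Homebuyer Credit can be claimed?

First-Time Homebuyer Credit: £171,900 is £8,000 into a £16,000 phase-out range, leaving 8,000/16,000 of the credit: £11,460 × 8,000/16,000 = £5,730.

£5,730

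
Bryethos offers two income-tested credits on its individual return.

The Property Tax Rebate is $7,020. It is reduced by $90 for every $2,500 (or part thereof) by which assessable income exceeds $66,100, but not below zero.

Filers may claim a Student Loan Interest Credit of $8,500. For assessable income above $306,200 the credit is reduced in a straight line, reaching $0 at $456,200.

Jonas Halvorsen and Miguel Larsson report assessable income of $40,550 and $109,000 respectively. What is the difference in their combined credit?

$1,620

Jonas ($40,550): Property Tax Rebate: $40,550 is at or below the $66,100 threshold, so the full $7,020 applies. Student Loan Interest Credit: $40,550 is at or below the $306,200 threshold, so the full $8,500 applies. total $7,020 + $8,500 = $15,520
Miguel ($109,000): Property Tax Rebate: income exceeds $66,100 by $42,900, which is 18 full-or-partial $2,500 increments; reduction = 18 × $90 = $1,620, leaving $5,400. Student Loan Interest Credit: $109,000 is at or below the $306,200 threshold, so the full $8,500 applies. total $5,400 + $8,500 = $13,900
Difference: |$15,520 − $13,900| = $1,620.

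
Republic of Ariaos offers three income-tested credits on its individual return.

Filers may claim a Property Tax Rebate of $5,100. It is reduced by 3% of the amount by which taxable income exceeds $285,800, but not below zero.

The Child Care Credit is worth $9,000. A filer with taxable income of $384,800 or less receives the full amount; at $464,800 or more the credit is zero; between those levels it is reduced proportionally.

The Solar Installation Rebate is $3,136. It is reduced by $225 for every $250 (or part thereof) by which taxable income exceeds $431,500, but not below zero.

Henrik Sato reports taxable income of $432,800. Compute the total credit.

$6,076

Property Tax Rebate: 3% of the $147,000 excess over $285,800 is $4,410; credit = $5,100 − $4,410 = $690.
Child Care Credit: $432,800 is $48,000 into a $80,000 phase-out range, leaving 32,000/80,000 of the credit: $9,000 × 32,000/80,000 = $3,600.
Solar Installation Rebate: income exceeds $431,500 by $1,300, which is 6 full-or-partial $250 increments; reduction = 6 × $225 = $1,350, leaving $1,786.
Total: $690 + $3,600 + $1,786 = $6,076.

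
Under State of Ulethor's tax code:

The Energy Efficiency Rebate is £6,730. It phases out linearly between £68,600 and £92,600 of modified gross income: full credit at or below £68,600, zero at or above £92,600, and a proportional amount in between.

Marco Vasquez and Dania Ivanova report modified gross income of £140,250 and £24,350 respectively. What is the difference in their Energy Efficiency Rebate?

Marco (£140,250): Energy Efficiency Rebate: £140,250 is at or above £92,600, so the credit is £0.
Dania (£24,350): Energy Efficiency Rebate: £24,350 is at or below the £68,600 threshold, so the full £6,730 applies.
Difference: |£0 − £6,730| = £6,730.

£6,730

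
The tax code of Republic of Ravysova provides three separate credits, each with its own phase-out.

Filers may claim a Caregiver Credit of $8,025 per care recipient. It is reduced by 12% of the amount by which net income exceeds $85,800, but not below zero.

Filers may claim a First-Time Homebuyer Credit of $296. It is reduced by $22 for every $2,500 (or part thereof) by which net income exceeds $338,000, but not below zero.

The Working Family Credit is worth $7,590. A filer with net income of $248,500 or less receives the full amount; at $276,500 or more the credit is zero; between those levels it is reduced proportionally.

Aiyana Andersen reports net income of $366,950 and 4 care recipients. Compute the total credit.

Caregiver Credit: base = 4 × $8,025 = $32,100. 12% of the $281,150 excess over $85,800 is $33,738 ≥ base, so the credit is $0.
First-Time Homebuyer Credit: income exceeds $338,000 by $28,950, which is 12 full-or-partial $2,500 increments; reduction = 12 × $22 = $264, leaving $32.
Working Family Credit: $366,950 is at or above $276,500, so the credit is $0.
Total: $0 + $32 + $0 = $32.

$32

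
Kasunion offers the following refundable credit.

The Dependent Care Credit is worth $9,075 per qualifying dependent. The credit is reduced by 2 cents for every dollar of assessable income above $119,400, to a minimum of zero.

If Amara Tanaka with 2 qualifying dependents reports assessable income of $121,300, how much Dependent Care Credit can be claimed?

$18,112

Dependent Care Credit: base = 2 × $9,075 = $18,150. 2% of the $1,900 excess over $119,400 is $38; credit = $18,150 − $38 = $18,112.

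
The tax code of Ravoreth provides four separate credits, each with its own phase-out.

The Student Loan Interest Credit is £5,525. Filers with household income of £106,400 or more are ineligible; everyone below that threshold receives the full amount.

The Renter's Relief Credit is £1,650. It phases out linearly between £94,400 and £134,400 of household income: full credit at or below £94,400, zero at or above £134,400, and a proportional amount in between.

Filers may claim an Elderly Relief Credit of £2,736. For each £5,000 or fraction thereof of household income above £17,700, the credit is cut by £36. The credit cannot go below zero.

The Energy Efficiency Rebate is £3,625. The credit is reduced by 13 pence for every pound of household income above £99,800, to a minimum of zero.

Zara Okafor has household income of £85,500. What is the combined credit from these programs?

£13,032

Student Loan Interest Credit: £85,500 is below the £106,400 cutoff, so the full £5,525 applies.
Renter's Relief Credit: £85,500 is at or below the £94,400 threshold, so the full £1,650 applies.
Elderly Relief Credit: income exceeds £17,700 by £67,800, which is 14 full-or-partial £5,000 increments; reduction = 14 × £36 = £504, leaving £2,232.
Energy Efficiency Rebate: £85,500 is at or below the £99,800 threshold, so the full £3,625 applies.
Total: £5,525 + £1,650 + £2,232 + £3,625 = £13,032.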